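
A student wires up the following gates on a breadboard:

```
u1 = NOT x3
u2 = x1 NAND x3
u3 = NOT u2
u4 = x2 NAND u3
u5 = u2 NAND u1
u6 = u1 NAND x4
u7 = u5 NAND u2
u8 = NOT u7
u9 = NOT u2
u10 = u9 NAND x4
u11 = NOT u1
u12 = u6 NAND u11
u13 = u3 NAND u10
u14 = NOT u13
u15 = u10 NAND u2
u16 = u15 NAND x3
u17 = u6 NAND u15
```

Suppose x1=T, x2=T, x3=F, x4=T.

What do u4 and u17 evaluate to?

u4 = T, u17 = T

u1 = NOT x3 = NOT F = T
u2 = x1 NAND x3 = T NAND F = T
u3 = NOT u2 = NOT T = F
u4 = x2 NAND u3 = T NAND F = T
u6 = u1 NAND x4 = T NAND T = F
u9 = NOT u2 = NOT T = F
u10 = u9 NAND x4 = F NAND T = T
u15 = u10 NAND u2 = T NAND T = F
u17 = u6 NAND u15 = F NAND F = T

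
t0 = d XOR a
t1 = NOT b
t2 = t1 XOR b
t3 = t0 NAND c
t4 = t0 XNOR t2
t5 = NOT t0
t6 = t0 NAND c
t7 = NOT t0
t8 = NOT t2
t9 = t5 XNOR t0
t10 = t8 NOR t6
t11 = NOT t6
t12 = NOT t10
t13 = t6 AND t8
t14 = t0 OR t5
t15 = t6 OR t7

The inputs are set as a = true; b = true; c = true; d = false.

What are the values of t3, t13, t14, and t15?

t3 = false  t13 = false  t14 = true  t15 = false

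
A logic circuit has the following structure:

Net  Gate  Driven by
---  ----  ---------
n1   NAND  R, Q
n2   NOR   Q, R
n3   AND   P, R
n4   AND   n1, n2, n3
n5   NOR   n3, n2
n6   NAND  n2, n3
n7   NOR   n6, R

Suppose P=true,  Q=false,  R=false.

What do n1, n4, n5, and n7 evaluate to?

n1 = R NAND Q = false NAND false = true
n2 = Q NOR R = false NOR false = true
n3 = P AND R = true AND false = false
n4 = n1 AND n2 AND n3 = true AND true AND false = false
n5 = n3 NOR n2 = false NOR true = false
n6 = n2 NAND n3 = true NAND false = true
n7 = n6 NOR R = true NOR false = false

n1 = true; n4 = false; n5 = false; n7 = false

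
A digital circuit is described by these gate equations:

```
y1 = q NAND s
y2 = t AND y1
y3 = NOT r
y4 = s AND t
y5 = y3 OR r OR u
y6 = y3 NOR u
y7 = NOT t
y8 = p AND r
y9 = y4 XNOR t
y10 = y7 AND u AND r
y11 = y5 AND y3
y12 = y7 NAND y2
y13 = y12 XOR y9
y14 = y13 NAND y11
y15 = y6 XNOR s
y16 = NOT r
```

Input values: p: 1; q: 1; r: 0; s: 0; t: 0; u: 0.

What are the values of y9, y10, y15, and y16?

y9 = 1, y10 = 0, y15 = 1, y16 = 1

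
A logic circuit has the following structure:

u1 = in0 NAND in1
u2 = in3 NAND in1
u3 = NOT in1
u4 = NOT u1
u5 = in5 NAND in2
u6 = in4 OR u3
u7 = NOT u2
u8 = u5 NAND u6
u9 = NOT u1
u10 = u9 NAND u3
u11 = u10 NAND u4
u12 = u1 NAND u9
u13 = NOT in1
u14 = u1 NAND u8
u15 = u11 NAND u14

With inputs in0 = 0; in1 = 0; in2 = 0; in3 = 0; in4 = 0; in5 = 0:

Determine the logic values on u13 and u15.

u1 = in0 NAND in1 = 0 NAND 0 = 1
u3 = NOT in1 = NOT 0 = 1
u4 = NOT u1 = NOT 1 = 0
u5 = in5 NAND in2 = 0 NAND 0 = 1
u6 = in4 OR u3 = 0 OR 1 = 1
u8 = u5 NAND u6 = 1 NAND 1 = 0
u9 = NOT u1 = NOT 1 = 0
u10 = u9 NAND u3 = 0 NAND 1 = 1
u11 = u10 NAND u4 = 1 NAND 0 = 1
u13 = NOT in1 = NOT 0 = 1
u14 = u1 NAND u8 = 1 NAND 0 = 1
u15 = u11 NAND u14 = 1 NAND 1 = 0

u13 = 1; u15 = 0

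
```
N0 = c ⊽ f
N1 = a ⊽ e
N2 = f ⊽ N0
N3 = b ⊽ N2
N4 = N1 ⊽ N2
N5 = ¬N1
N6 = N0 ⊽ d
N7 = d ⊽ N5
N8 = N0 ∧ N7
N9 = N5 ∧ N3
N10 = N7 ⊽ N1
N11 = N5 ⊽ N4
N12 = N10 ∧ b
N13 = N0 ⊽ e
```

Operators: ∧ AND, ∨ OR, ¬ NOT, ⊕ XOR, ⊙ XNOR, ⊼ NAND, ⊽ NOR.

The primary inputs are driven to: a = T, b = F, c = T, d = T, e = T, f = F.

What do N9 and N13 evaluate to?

N9 = F, N13 = F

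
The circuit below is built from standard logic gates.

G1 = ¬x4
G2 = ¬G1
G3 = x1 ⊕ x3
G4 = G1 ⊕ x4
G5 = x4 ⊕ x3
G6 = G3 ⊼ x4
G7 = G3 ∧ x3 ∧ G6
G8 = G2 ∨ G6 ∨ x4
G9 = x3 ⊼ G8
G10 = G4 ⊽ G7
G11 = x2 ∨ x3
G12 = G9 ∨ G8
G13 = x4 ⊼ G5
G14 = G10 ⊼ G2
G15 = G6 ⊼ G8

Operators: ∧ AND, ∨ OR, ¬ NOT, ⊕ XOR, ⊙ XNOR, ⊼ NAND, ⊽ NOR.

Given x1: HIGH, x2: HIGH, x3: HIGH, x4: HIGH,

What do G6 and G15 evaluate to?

G6 = HIGH; G15 = LOW

G1 = NOT x4 = NOT HIGH = LOW
G2 = NOT G1 = NOT LOW = HIGH
G3 = x1 XOR x3 = HIGH XOR HIGH = LOW
G6 = G3 NAND x4 = LOW NAND HIGH = HIGH
G8 = G2 OR G6 OR x4 = HIGH OR HIGH OR HIGH = HIGH
G15 = G6 NAND G8 = HIGH NAND HIGH = LOW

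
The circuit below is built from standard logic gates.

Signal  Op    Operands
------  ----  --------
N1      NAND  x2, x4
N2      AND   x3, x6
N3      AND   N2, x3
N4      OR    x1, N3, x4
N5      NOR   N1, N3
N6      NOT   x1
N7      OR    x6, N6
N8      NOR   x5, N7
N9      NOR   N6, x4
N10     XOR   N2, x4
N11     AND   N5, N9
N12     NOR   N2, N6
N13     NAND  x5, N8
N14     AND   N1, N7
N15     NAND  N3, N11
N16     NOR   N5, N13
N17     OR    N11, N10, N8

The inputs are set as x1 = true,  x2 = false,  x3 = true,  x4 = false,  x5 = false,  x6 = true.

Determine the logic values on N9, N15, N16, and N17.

N9 = true, N15 = true, N16 = false, N17 = true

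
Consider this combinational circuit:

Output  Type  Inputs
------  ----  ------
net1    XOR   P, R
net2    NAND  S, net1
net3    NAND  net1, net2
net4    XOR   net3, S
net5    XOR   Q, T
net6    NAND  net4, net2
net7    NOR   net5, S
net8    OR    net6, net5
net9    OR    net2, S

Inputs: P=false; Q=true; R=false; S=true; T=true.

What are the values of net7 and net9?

net7 = false; net9 = true

net1 = P XOR R = false XOR false = false
net2 = S NAND net1 = true NAND false = true
net5 = Q XOR T = true XOR true = false
net7 = net5 NOR S = false NOR true = false
net9 = net2 OR S = true OR true = true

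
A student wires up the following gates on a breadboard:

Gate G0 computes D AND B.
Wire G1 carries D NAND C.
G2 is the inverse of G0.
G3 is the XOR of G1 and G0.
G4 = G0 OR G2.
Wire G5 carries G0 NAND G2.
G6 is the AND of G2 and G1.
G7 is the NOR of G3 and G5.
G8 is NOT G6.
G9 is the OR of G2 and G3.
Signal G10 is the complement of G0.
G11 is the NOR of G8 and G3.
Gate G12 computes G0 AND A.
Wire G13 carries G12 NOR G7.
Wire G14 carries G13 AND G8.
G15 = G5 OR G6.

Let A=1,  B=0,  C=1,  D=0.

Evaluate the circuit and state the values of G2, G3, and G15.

G2 = 1  G3 = 1  G15 = 1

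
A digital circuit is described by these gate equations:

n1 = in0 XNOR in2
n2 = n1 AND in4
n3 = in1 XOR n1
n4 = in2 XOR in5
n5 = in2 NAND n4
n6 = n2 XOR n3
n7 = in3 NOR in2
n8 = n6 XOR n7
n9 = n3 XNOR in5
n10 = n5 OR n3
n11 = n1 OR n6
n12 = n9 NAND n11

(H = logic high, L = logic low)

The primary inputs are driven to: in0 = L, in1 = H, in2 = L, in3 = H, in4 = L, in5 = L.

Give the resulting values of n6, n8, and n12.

n1 = in0 XNOR in2 = L XNOR L = H
n2 = n1 AND in4 = H AND L = L
n3 = in1 XOR n1 = H XOR H = L
n6 = n2 XOR n3 = L XOR L = L
n7 = in3 NOR in2 = H NOR L = L
n8 = n6 XOR n7 = L XOR L = L
n9 = n3 XNOR in5 = L XNOR L = H
n11 = n1 OR n6 = H OR L = H
n12 = n9 NAND n11 = H NAND H = L

n6 = L, n8 = L, n12 = L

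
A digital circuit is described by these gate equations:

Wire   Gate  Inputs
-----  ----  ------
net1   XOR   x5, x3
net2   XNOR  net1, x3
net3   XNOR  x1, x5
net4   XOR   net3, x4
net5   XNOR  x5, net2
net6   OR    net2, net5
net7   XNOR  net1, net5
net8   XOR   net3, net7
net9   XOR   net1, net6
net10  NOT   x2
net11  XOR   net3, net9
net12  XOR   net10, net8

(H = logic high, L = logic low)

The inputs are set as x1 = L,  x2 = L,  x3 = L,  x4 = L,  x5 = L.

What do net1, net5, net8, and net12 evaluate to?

net1 = L, net5 = L, net8 = L, net12 = H

net1 = x5 XOR x3 = L XOR L = L
net2 = net1 XNOR x3 = L XNOR L = H
net3 = x1 XNOR x5 = L XNOR L = H
net5 = x5 XNOR net2 = L XNOR H = L
net7 = net1 XNOR net5 = L XNOR L = H
net8 = net3 XOR net7 = H XOR H = L
net10 = NOT x2 = NOT L = H
net12 = net10 XOR net8 = H XOR L = H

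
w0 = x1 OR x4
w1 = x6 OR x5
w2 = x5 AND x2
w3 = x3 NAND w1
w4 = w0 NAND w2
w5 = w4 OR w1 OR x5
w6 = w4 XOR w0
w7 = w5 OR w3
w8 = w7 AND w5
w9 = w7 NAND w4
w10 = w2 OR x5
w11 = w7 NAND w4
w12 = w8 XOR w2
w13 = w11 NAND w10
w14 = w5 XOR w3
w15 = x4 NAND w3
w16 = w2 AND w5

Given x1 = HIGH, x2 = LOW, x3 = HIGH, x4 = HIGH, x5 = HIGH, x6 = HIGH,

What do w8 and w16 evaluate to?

w8 = HIGH, w16 = LOW

w0 = x1 OR x4 = HIGH OR HIGH = HIGH
w1 = x6 OR x5 = HIGH OR HIGH = HIGH
w2 = x5 AND x2 = HIGH AND LOW = LOW
w3 = x3 NAND w1 = HIGH NAND HIGH = LOW
w4 = w0 NAND w2 = HIGH NAND LOW = HIGH
w5 = w4 OR w1 OR x5 = HIGH OR HIGH OR HIGH = HIGH
w7 = w5 OR w3 = HIGH OR LOW = HIGH
w8 = w7 AND w5 = HIGH AND HIGH = HIGH
w16 = w2 AND w5 = LOW AND HIGH = LOW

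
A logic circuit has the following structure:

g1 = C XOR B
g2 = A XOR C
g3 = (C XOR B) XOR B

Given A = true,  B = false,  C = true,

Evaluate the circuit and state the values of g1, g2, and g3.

g1 = true XOR false = true
g2 = true XOR true = false
g3 = (true XOR false) XOR false = true

g1 = true  g2 = false  g3 = true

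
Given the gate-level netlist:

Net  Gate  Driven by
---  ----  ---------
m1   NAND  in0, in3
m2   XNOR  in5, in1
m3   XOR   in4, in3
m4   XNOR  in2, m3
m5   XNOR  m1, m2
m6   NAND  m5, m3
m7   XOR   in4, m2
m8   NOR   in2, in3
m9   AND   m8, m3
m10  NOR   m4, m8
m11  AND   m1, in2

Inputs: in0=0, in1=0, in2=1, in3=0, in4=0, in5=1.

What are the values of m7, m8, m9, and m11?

m7 = 0, m8 = 0, m9 = 0, m11 = 1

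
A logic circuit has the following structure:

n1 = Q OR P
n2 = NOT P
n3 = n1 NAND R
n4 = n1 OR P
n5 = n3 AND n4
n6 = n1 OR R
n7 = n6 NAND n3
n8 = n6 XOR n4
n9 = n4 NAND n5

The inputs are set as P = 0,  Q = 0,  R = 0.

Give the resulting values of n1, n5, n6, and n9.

n1 = 0; n5 = 0; n6 = 0; n9 = 1

n1 = Q OR P = 0 OR 0 = 0
n3 = n1 NAND R = 0 NAND 0 = 1
n4 = n1 OR P = 0 OR 0 = 0
n5 = n3 AND n4 = 1 AND 0 = 0
n6 = n1 OR R = 0 OR 0 = 0
n9 = n4 NAND n5 = 0 NAND 0 = 1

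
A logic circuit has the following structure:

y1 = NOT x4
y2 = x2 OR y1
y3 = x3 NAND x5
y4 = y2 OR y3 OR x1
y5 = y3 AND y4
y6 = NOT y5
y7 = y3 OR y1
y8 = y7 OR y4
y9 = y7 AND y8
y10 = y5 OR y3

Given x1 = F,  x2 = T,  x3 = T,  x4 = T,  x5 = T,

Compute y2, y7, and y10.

y1 = NOT x4 = NOT T = F
y2 = x2 OR y1 = T OR F = T
y3 = x3 NAND x5 = T NAND T = F
y4 = y2 OR y3 OR x1 = T OR F OR F = T
y5 = y3 AND y4 = F AND T = F
y7 = y3 OR y1 = F OR F = F
y10 = y5 OR y3 = F OR F = F

y2 = T; y7 = F; y10 = F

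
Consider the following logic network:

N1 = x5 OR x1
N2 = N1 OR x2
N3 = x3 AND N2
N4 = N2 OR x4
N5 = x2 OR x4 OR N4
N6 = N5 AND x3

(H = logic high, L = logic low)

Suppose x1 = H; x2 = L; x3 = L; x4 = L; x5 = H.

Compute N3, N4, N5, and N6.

N1 = x5 OR x1 = H OR H = H
N2 = N1 OR x2 = H OR L = H
N3 = x3 AND N2 = L AND H = L
N4 = N2 OR x4 = H OR L = H
N5 = x2 OR x4 OR N4 = L OR L OR H = H
N6 = N5 AND x3 = H AND L = L

N3 = L; N4 = H; N5 = H; N6 = L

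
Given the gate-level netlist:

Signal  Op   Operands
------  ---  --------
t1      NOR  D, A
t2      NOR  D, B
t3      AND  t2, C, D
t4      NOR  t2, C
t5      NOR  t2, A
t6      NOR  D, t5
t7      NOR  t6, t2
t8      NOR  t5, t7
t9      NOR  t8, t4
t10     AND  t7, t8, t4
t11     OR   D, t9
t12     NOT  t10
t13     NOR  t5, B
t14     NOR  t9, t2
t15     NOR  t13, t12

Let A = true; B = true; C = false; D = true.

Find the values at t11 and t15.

t11 = true; t15 = false

t2 = D NOR B = true NOR true = false
t4 = t2 NOR C = false NOR false = true
t5 = t2 NOR A = false NOR true = false
t6 = D NOR t5 = true NOR false = false
t7 = t6 NOR t2 = false NOR false = true
t8 = t5 NOR t7 = false NOR true = false
t9 = t8 NOR t4 = false NOR true = false
t10 = t7 AND t8 AND t4 = true AND false AND true = false
t11 = D OR t9 = true OR false = true
t12 = NOT t10 = NOT false = true
t13 = t5 NOR B = false NOR true = false
t15 = t13 NOR t12 = false NOR true = false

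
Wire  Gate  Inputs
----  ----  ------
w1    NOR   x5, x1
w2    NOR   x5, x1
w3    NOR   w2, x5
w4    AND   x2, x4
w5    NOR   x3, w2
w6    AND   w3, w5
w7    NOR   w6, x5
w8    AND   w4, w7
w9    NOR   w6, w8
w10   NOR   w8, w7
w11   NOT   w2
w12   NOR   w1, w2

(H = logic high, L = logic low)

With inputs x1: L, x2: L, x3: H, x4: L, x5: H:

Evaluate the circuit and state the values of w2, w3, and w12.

w2 = L, w3 = L, w12 = H

w1 = x5 NOR x1 = H NOR L = L
w2 = x5 NOR x1 = H NOR L = L
w3 = w2 NOR x5 = L NOR H = L
w12 = w1 NOR w2 = L NOR L = H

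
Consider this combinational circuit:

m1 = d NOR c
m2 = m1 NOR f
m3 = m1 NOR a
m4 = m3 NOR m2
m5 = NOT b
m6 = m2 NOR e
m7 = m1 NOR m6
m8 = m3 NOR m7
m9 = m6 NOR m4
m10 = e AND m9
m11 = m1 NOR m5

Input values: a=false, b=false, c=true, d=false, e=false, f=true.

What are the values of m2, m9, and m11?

m2 = false, m9 = false, m11 = false

m1 = d NOR c = false NOR true = false
m2 = m1 NOR f = false NOR true = false
m3 = m1 NOR a = false NOR false = true
m4 = m3 NOR m2 = true NOR false = false
m5 = NOT b = NOT false = true
m6 = m2 NOR e = false NOR false = true
m9 = m6 NOR m4 = true NOR false = false
m11 = m1 NOR m5 = false NOR true = false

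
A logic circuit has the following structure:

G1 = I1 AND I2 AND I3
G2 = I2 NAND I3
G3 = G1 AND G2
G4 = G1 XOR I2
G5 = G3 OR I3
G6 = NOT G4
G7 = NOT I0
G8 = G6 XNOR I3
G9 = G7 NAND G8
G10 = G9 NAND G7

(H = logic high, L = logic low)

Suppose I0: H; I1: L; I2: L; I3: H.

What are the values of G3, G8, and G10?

G1 = I1 AND I2 AND I3 = L AND L AND H = L
G2 = I2 NAND I3 = L NAND H = H
G3 = G1 AND G2 = L AND H = L
G4 = G1 XOR I2 = L XOR L = L
G6 = NOT G4 = NOT L = H
G7 = NOT I0 = NOT H = L
G8 = G6 XNOR I3 = H XNOR H = H
G9 = G7 NAND G8 = L NAND H = H
G10 = G9 NAND G7 = H NAND L = H

G3 = L, G8 = H, G10 = H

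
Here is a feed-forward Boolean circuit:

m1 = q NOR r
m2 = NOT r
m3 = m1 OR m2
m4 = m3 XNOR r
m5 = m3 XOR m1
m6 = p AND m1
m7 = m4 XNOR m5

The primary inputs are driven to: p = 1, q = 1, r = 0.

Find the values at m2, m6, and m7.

m1 = q NOR r = 1 NOR 0 = 0
m2 = NOT r = NOT 0 = 1
m3 = m1 OR m2 = 0 OR 1 = 1
m4 = m3 XNOR r = 1 XNOR 0 = 0
m5 = m3 XOR m1 = 1 XOR 0 = 1
m6 = p AND m1 = 1 AND 0 = 0
m7 = m4 XNOR m5 = 0 XNOR 1 = 0

m2 = 1; m6 = 0; m7 = 0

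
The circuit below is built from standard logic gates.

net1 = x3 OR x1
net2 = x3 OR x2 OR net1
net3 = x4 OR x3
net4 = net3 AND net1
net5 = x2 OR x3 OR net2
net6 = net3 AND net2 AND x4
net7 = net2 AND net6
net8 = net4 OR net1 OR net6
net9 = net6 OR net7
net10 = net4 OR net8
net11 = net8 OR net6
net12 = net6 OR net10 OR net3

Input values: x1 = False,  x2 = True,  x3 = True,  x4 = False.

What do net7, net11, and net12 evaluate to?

net1 = x3 OR x1 = True OR False = True
net2 = x3 OR x2 OR net1 = True OR True OR True = True
net3 = x4 OR x3 = False OR True = True
net4 = net3 AND net1 = True AND True = True
net6 = net3 AND net2 AND x4 = True AND True AND False = False
net7 = net2 AND net6 = True AND False = False
net8 = net4 OR net1 OR net6 = True OR True OR False = True
net10 = net4 OR net8 = True OR True = True
net11 = net8 OR net6 = True OR False = True
net12 = net6 OR net10 OR net3 = False OR True OR True = True

net7 = False, net11 = True, net12 = True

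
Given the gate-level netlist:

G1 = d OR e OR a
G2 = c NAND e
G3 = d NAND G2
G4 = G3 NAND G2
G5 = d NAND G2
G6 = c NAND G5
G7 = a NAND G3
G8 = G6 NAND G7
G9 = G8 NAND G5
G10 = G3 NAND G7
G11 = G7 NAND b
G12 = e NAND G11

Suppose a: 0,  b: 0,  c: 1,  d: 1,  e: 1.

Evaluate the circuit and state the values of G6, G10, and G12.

G6 = 0  G10 = 0  G12 = 0

G2 = c NAND e = 1 NAND 1 = 0
G3 = d NAND G2 = 1 NAND 0 = 1
G5 = d NAND G2 = 1 NAND 0 = 1
G6 = c NAND G5 = 1 NAND 1 = 0
G7 = a NAND G3 = 0 NAND 1 = 1
G10 = G3 NAND G7 = 1 NAND 1 = 0
G11 = G7 NAND b = 1 NAND 0 = 1
G12 = e NAND G11 = 1 NAND 1 = 0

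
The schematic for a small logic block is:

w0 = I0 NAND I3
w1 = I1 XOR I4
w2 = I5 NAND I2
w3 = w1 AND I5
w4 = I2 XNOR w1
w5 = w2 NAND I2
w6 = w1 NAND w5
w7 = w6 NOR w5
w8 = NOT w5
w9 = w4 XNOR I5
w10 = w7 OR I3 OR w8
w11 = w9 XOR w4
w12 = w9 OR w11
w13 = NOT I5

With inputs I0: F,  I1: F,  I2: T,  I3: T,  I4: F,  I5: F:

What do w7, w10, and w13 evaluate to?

w7 = F; w10 = T; w13 = T

w1 = I1 XOR I4 = F XOR F = F
w2 = I5 NAND I2 = F NAND T = T
w5 = w2 NAND I2 = T NAND T = F
w6 = w1 NAND w5 = F NAND F = T
w7 = w6 NOR w5 = T NOR F = F
w8 = NOT w5 = NOT F = T
w10 = w7 OR I3 OR w8 = F OR T OR T = T
w13 = NOT I5 = NOT F = T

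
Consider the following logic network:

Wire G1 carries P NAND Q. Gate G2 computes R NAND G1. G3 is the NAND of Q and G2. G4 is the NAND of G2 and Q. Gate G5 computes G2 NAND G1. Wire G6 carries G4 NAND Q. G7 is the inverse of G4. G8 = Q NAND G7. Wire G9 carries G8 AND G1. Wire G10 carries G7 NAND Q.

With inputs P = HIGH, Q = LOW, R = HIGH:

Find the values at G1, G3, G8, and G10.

G1 = HIGH, G3 = HIGH, G8 = HIGH, G10 = HIGH

G1 = P NAND Q = HIGH NAND LOW = HIGH
G2 = R NAND G1 = HIGH NAND HIGH = LOW
G3 = Q NAND G2 = LOW NAND LOW = HIGH
G4 = G2 NAND Q = LOW NAND LOW = HIGH
G7 = NOT G4 = NOT HIGH = LOW
G8 = Q NAND G7 = LOW NAND LOW = HIGH
G10 = G7 NAND Q = LOW NAND LOW = HIGH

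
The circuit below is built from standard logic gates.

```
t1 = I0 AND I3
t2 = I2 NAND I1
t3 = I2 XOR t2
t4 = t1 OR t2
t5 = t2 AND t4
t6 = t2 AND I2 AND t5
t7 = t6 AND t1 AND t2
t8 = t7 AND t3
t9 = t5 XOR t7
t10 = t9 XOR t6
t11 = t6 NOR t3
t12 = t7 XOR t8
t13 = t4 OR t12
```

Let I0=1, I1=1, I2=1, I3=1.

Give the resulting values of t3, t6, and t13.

t3 = 1; t6 = 0; t13 = 1

t1 = I0 AND I3 = 1 AND 1 = 1
t2 = I2 NAND I1 = 1 NAND 1 = 0
t3 = I2 XOR t2 = 1 XOR 0 = 1
t4 = t1 OR t2 = 1 OR 0 = 1
t5 = t2 AND t4 = 0 AND 1 = 0
t6 = t2 AND I2 AND t5 = 0 AND 1 AND 0 = 0
t7 = t6 AND t1 AND t2 = 0 AND 1 AND 0 = 0
t8 = t7 AND t3 = 0 AND 1 = 0
t12 = t7 XOR t8 = 0 XOR 0 = 0
t13 = t4 OR t12 = 1 OR 0 = 1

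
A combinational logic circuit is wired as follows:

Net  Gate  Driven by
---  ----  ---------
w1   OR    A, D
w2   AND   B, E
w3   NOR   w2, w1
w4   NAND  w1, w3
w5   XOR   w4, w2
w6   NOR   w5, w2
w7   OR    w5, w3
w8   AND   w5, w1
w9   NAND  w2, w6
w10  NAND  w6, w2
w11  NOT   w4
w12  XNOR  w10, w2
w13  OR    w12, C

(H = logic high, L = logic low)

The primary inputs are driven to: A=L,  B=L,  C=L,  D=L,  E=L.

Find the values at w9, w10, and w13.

w9 = H  w10 = H  w13 = L

w1 = A OR D = L OR L = L
w2 = B AND E = L AND L = L
w3 = w2 NOR w1 = L NOR L = H
w4 = w1 NAND w3 = L NAND H = H
w5 = w4 XOR w2 = H XOR L = H
w6 = w5 NOR w2 = H NOR L = L
w9 = w2 NAND w6 = L NAND L = H
w10 = w6 NAND w2 = L NAND L = H
w12 = w10 XNOR w2 = H XNOR L = L
w13 = w12 OR C = L OR L = L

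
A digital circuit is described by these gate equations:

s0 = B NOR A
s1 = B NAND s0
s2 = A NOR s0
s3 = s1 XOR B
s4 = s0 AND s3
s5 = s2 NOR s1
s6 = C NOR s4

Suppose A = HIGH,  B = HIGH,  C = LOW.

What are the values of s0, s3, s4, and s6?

s0 = B NOR A = HIGH NOR HIGH = LOW
s1 = B NAND s0 = HIGH NAND LOW = HIGH
s3 = s1 XOR B = HIGH XOR HIGH = LOW
s4 = s0 AND s3 = LOW AND LOW = LOW
s6 = C NOR s4 = LOW NOR LOW = HIGH

s0 = LOW, s3 = LOW, s4 = LOW, s6 = HIGH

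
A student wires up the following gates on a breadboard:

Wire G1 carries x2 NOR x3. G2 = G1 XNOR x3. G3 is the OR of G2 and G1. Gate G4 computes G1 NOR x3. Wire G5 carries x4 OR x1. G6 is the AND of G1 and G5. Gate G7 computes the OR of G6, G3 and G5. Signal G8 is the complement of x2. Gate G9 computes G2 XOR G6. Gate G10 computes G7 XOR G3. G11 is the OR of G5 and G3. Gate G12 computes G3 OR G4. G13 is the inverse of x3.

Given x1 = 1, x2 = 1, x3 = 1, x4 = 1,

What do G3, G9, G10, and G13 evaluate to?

G1 = x2 NOR x3 = 1 NOR 1 = 0
G2 = G1 XNOR x3 = 0 XNOR 1 = 0
G3 = G2 OR G1 = 0 OR 0 = 0
G5 = x4 OR x1 = 1 OR 1 = 1
G6 = G1 AND G5 = 0 AND 1 = 0
G7 = G6 OR G3 OR G5 = 0 OR 0 OR 1 = 1
G9 = G2 XOR G6 = 0 XOR 0 = 0
G10 = G7 XOR G3 = 1 XOR 0 = 1
G13 = NOT x3 = NOT 1 = 0

G3 = 0  G9 = 0  G10 = 1  G13 = 0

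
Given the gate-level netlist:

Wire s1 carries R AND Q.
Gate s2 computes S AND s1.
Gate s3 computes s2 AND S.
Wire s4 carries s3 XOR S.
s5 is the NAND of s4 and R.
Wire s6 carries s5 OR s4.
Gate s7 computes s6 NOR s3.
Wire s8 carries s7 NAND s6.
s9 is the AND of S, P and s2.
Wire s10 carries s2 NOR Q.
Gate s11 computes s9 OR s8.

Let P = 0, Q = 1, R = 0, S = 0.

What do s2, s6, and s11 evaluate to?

s2 = 0, s6 = 1, s11 = 1

s1 = R AND Q = 0 AND 1 = 0
s2 = S AND s1 = 0 AND 0 = 0
s3 = s2 AND S = 0 AND 0 = 0
s4 = s3 XOR S = 0 XOR 0 = 0
s5 = s4 NAND R = 0 NAND 0 = 1
s6 = s5 OR s4 = 1 OR 0 = 1
s7 = s6 NOR s3 = 1 NOR 0 = 0
s8 = s7 NAND s6 = 0 NAND 1 = 1
s9 = S AND P AND s2 = 0 AND 0 AND 0 = 0
s11 = s9 OR s8 = 0 OR 1 = 1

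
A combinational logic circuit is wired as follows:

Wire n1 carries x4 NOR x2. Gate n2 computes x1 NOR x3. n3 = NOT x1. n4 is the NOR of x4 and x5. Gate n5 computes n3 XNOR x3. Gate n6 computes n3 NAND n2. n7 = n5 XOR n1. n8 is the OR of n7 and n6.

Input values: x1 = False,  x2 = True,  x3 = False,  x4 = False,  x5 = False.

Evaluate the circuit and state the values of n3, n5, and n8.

n1 = x4 NOR x2 = False NOR True = False
n2 = x1 NOR x3 = False NOR False = True
n3 = NOT x1 = NOT False = True
n5 = n3 XNOR x3 = True XNOR False = False
n6 = n3 NAND n2 = True NAND True = False
n7 = n5 XOR n1 = False XOR False = False
n8 = n7 OR n6 = False OR False = False

n3 = True  n5 = False  n8 = False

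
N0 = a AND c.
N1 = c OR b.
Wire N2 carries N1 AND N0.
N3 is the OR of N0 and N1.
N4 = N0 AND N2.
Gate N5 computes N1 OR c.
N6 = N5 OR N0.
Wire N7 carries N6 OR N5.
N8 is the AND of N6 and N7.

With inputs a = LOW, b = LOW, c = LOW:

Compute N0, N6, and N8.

N0 = LOW, N6 = LOW, N8 = LOW

N0 = a AND c = LOW AND LOW = LOW
N1 = c OR b = LOW OR LOW = LOW
N5 = N1 OR c = LOW OR LOW = LOW
N6 = N5 OR N0 = LOW OR LOW = LOW
N7 = N6 OR N5 = LOW OR LOW = LOW
N8 = N6 AND N7 = LOW AND LOW = LOW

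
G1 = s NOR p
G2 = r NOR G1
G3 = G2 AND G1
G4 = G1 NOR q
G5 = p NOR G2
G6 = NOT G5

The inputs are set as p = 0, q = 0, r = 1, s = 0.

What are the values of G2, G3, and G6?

G1 = s NOR p = 0 NOR 0 = 1
G2 = r NOR G1 = 1 NOR 1 = 0
G3 = G2 AND G1 = 0 AND 1 = 0
G5 = p NOR G2 = 0 NOR 0 = 1
G6 = NOT G5 = NOT 1 = 0

G2 = 0, G3 = 0, G6 = 0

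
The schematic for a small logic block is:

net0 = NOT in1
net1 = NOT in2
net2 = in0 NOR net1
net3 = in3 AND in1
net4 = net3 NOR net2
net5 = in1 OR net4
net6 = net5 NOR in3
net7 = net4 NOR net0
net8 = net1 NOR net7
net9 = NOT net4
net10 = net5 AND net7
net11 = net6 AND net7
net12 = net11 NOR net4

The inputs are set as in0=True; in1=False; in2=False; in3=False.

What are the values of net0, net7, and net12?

net0 = NOT in1 = NOT False = True
net1 = NOT in2 = NOT False = True
net2 = in0 NOR net1 = True NOR True = False
net3 = in3 AND in1 = False AND False = False
net4 = net3 NOR net2 = False NOR False = True
net5 = in1 OR net4 = False OR True = True
net6 = net5 NOR in3 = True NOR False = False
net7 = net4 NOR net0 = True NOR True = False
net11 = net6 AND net7 = False AND False = False
net12 = net11 NOR net4 = False NOR True = False

net0 = True, net7 = False, net12 = False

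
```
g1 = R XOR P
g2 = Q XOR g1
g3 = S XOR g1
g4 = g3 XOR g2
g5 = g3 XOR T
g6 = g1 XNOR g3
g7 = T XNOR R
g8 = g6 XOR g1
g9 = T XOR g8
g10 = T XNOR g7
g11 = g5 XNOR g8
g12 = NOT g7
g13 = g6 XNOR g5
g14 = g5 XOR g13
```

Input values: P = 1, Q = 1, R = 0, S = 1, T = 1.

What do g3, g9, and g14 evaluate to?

g3 = 0  g9 = 0  g14 = 1

g1 = R XOR P = 0 XOR 1 = 1
g3 = S XOR g1 = 1 XOR 1 = 0
g5 = g3 XOR T = 0 XOR 1 = 1
g6 = g1 XNOR g3 = 1 XNOR 0 = 0
g8 = g6 XOR g1 = 0 XOR 1 = 1
g9 = T XOR g8 = 1 XOR 1 = 0
g13 = g6 XNOR g5 = 0 XNOR 1 = 0
g14 = g5 XOR g13 = 1 XOR 0 = 1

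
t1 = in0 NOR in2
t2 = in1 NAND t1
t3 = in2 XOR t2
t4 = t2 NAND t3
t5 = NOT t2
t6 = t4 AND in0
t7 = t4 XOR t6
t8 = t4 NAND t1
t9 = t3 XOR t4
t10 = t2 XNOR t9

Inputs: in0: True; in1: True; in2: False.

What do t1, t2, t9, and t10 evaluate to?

t1 = False, t2 = True, t9 = True, t10 = True

t1 = in0 NOR in2 = True NOR False = False
t2 = in1 NAND t1 = True NAND False = True
t3 = in2 XOR t2 = False XOR True = True
t4 = t2 NAND t3 = True NAND True = False
t9 = t3 XOR t4 = True XOR False = True
t10 = t2 XNOR t9 = True XNOR True = True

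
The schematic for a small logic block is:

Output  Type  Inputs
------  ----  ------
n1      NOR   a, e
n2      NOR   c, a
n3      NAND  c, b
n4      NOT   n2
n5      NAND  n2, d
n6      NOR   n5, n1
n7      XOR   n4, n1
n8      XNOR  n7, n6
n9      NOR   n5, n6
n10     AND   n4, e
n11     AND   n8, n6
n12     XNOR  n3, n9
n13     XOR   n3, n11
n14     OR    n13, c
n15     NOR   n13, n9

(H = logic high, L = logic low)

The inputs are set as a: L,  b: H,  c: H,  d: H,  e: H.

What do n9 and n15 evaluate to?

n9 = L; n15 = H

n1 = a NOR e = L NOR H = L
n2 = c NOR a = H NOR L = L
n3 = c NAND b = H NAND H = L
n4 = NOT n2 = NOT L = H
n5 = n2 NAND d = L NAND H = H
n6 = n5 NOR n1 = H NOR L = L
n7 = n4 XOR n1 = H XOR L = H
n8 = n7 XNOR n6 = H XNOR L = L
n9 = n5 NOR n6 = H NOR L = L
n11 = n8 AND n6 = L AND L = L
n13 = n3 XOR n11 = L XOR L = L
n15 = n13 NOR n9 = L NOR L = H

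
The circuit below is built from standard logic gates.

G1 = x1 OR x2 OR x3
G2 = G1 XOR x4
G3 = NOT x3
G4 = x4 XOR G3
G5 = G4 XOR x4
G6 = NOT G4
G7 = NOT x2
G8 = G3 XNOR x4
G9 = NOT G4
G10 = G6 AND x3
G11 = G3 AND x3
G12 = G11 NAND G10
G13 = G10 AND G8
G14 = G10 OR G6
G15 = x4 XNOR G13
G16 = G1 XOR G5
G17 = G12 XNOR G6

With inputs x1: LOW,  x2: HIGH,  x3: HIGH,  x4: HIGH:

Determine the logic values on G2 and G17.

G2 = LOW; G17 = LOW

G1 = x1 OR x2 OR x3 = LOW OR HIGH OR HIGH = HIGH
G2 = G1 XOR x4 = HIGH XOR HIGH = LOW
G3 = NOT x3 = NOT HIGH = LOW
G4 = x4 XOR G3 = HIGH XOR LOW = HIGH
G6 = NOT G4 = NOT HIGH = LOW
G10 = G6 AND x3 = LOW AND HIGH = LOW
G11 = G3 AND x3 = LOW AND HIGH = LOW
G12 = G11 NAND G10 = LOW NAND LOW = HIGH
G17 = G12 XNOR G6 = HIGH XNOR LOW = LOW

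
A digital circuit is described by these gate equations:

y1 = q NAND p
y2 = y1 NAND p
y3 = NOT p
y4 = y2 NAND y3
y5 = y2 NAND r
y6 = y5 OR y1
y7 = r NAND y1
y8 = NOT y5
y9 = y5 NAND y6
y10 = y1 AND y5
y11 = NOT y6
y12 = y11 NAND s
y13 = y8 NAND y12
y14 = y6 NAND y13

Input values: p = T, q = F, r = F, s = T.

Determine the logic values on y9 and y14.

y9 = F  y14 = F

y1 = q NAND p = F NAND T = T
y2 = y1 NAND p = T NAND T = F
y5 = y2 NAND r = F NAND F = T
y6 = y5 OR y1 = T OR T = T
y8 = NOT y5 = NOT T = F
y9 = y5 NAND y6 = T NAND T = F
y11 = NOT y6 = NOT T = F
y12 = y11 NAND s = F NAND T = T
y13 = y8 NAND y12 = F NAND T = T
y14 = y6 NAND y13 = T NAND T = F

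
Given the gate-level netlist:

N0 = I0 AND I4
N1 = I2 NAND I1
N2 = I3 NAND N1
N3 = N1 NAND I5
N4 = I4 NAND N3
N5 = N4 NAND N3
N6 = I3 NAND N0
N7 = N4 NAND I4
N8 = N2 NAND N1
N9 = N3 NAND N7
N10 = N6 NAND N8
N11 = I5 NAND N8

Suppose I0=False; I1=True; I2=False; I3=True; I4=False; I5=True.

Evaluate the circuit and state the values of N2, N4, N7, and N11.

N1 = I2 NAND I1 = False NAND True = True
N2 = I3 NAND N1 = True NAND True = False
N3 = N1 NAND I5 = True NAND True = False
N4 = I4 NAND N3 = False NAND False = True
N7 = N4 NAND I4 = True NAND False = True
N8 = N2 NAND N1 = False NAND True = True
N11 = I5 NAND N8 = True NAND True = False

N2 = False, N4 = True, N7 = True, N11 = False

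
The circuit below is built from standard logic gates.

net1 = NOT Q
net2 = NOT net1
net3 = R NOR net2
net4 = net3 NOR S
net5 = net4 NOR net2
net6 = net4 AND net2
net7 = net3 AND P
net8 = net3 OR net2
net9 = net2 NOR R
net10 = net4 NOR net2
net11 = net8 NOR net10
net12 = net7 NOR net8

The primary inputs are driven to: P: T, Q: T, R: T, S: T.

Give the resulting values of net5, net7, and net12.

net5 = F, net7 = F, net12 = F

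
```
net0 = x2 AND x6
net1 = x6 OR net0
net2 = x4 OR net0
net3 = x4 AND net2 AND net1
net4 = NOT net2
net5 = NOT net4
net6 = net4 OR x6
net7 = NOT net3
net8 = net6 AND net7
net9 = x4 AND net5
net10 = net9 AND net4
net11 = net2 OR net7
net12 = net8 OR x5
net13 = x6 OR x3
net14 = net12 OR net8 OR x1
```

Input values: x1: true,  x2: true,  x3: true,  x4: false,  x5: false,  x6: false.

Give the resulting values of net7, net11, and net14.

net0 = x2 AND x6 = true AND false = false
net1 = x6 OR net0 = false OR false = false
net2 = x4 OR net0 = false OR false = false
net3 = x4 AND net2 AND net1 = false AND false AND false = false
net4 = NOT net2 = NOT false = true
net6 = net4 OR x6 = true OR false = true
net7 = NOT net3 = NOT false = true
net8 = net6 AND net7 = true AND true = true
net11 = net2 OR net7 = false OR true = true
net12 = net8 OR x5 = true OR false = true
net14 = net12 OR net8 OR x1 = true OR true OR true = true

net7 = true, net11 = true, net14 = true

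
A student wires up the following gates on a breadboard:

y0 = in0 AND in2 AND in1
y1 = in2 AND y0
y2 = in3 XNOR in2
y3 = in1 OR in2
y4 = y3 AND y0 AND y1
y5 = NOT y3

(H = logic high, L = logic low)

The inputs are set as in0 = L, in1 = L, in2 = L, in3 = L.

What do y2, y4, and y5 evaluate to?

y2 = H, y4 = L, y5 = H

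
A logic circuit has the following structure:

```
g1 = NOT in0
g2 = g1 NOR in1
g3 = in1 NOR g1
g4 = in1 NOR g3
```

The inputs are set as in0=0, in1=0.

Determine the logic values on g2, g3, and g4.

g2 = 0  g3 = 0  g4 = 1

g1 = NOT in0 = NOT 0 = 1
g2 = g1 NOR in1 = 1 NOR 0 = 0
g3 = in1 NOR g1 = 0 NOR 1 = 0
g4 = in1 NOR g3 = 0 NOR 0 = 1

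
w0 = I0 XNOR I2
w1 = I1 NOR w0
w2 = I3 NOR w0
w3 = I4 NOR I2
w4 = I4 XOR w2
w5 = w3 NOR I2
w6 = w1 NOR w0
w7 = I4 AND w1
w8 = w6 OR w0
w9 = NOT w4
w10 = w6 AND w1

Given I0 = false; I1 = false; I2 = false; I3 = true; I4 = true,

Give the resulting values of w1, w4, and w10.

w1 = false, w4 = true, w10 = false

w0 = I0 XNOR I2 = false XNOR false = true
w1 = I1 NOR w0 = false NOR true = false
w2 = I3 NOR w0 = true NOR true = false
w4 = I4 XOR w2 = true XOR false = true
w6 = w1 NOR w0 = false NOR true = false
w10 = w6 AND w1 = false AND false = false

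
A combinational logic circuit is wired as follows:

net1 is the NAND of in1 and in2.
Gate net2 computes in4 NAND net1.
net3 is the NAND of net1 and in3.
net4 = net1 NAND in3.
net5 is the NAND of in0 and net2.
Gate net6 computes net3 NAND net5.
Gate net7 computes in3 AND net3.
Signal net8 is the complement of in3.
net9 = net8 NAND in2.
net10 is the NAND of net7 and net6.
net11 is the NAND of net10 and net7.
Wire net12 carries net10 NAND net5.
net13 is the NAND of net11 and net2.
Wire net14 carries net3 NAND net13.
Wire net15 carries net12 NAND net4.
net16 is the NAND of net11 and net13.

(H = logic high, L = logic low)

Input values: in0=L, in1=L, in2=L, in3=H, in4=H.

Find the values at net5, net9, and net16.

net5 = H, net9 = H, net16 = L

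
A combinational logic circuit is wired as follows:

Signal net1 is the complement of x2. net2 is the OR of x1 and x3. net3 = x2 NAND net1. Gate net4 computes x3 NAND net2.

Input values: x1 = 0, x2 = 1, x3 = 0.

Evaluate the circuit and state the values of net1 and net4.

net1 = 0, net4 = 1

net1 = NOT x2 = NOT 1 = 0
net2 = x1 OR x3 = 0 OR 0 = 0
net4 = x3 NAND net2 = 0 NAND 0 = 1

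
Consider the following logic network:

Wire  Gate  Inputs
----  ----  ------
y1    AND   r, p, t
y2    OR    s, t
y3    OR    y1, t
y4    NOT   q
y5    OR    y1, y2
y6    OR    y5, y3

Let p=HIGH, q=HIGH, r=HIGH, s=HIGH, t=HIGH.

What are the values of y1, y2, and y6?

y1 = HIGH  y2 = HIGH  y6 = HIGH

y1 = r AND p AND t = HIGH AND HIGH AND HIGH = HIGH
y2 = s OR t = HIGH OR HIGH = HIGH
y3 = y1 OR t = HIGH OR HIGH = HIGH
y5 = y1 OR y2 = HIGH OR HIGH = HIGH
y6 = y5 OR y3 = HIGH OR HIGH = HIGH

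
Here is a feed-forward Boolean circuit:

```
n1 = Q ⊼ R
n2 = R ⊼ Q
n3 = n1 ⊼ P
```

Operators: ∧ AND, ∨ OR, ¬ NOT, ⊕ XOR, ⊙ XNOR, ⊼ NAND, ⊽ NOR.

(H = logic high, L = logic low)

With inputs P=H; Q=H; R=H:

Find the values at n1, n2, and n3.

n1 = Q NAND R = H NAND H = L
n2 = R NAND Q = H NAND H = L
n3 = n1 NAND P = L NAND H = H

n1 = L, n2 = L, n3 = H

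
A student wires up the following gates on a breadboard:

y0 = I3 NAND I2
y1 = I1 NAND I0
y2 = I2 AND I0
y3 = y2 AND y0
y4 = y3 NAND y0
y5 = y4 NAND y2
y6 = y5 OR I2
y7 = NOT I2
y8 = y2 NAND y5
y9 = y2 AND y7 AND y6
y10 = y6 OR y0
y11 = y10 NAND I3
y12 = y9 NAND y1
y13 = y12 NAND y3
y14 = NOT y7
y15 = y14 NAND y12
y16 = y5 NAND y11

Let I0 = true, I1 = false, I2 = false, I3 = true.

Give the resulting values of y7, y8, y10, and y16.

y0 = I3 NAND I2 = true NAND false = true
y2 = I2 AND I0 = false AND true = false
y3 = y2 AND y0 = false AND true = false
y4 = y3 NAND y0 = false NAND true = true
y5 = y4 NAND y2 = true NAND false = true
y6 = y5 OR I2 = true OR false = true
y7 = NOT I2 = NOT false = true
y8 = y2 NAND y5 = false NAND true = true
y10 = y6 OR y0 = true OR true = true
y11 = y10 NAND I3 = true NAND true = false
y16 = y5 NAND y11 = true NAND false = true

y7 = true, y8 = true, y10 = true, y16 = true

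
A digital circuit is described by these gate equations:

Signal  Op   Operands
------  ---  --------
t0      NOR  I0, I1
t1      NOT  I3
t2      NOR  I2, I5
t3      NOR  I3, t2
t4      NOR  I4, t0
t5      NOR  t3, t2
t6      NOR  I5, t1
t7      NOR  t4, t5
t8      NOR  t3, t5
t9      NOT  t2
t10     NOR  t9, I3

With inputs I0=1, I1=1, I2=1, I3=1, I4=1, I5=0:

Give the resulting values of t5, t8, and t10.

t2 = I2 NOR I5 = 1 NOR 0 = 0
t3 = I3 NOR t2 = 1 NOR 0 = 0
t5 = t3 NOR t2 = 0 NOR 0 = 1
t8 = t3 NOR t5 = 0 NOR 1 = 0
t9 = NOT t2 = NOT 0 = 1
t10 = t9 NOR I3 = 1 NOR 1 = 0

t5 = 1, t8 = 0, t10 = 0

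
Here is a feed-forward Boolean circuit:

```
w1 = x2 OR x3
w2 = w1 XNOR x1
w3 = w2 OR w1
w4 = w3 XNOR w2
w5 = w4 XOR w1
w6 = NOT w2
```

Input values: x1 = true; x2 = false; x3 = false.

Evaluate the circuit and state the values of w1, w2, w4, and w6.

w1 = x2 OR x3 = false OR false = false
w2 = w1 XNOR x1 = false XNOR true = false
w3 = w2 OR w1 = false OR false = false
w4 = w3 XNOR w2 = false XNOR false = true
w6 = NOT w2 = NOT false = true

w1 = false, w2 = false, w4 = true, w6 = true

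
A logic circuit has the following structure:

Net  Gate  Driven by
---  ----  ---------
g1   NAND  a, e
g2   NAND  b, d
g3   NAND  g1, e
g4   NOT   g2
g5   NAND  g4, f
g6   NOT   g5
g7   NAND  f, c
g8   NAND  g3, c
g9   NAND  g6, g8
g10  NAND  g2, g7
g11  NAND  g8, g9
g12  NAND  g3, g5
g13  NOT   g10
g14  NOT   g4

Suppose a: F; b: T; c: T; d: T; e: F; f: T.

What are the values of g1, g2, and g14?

g1 = T  g2 = F  g14 = F

g1 = a NAND e = F NAND F = T
g2 = b NAND d = T NAND T = F
g4 = NOT g2 = NOT F = T
g14 = NOT g4 = NOT T = F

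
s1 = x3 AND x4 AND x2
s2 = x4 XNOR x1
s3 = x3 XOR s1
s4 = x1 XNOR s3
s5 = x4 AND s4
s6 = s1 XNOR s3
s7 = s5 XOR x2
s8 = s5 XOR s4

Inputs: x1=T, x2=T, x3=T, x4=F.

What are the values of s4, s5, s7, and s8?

s4 = T, s5 = F, s7 = T, s8 = T

s1 = x3 AND x4 AND x2 = T AND F AND T = F
s3 = x3 XOR s1 = T XOR F = T
s4 = x1 XNOR s3 = T XNOR T = T
s5 = x4 AND s4 = F AND T = F
s7 = s5 XOR x2 = F XOR T = T
s8 = s5 XOR s4 = F XOR T = T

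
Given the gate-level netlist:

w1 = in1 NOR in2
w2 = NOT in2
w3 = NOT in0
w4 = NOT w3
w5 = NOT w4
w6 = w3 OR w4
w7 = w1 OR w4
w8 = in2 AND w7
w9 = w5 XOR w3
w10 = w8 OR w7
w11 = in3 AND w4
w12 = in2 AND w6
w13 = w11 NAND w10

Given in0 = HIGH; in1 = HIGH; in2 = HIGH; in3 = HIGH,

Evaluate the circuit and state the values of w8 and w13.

w1 = in1 NOR in2 = HIGH NOR HIGH = LOW
w3 = NOT in0 = NOT HIGH = LOW
w4 = NOT w3 = NOT LOW = HIGH
w7 = w1 OR w4 = LOW OR HIGH = HIGH
w8 = in2 AND w7 = HIGH AND HIGH = HIGH
w10 = w8 OR w7 = HIGH OR HIGH = HIGH
w11 = in3 AND w4 = HIGH AND HIGH = HIGH
w13 = w11 NAND w10 = HIGH NAND HIGH = LOW

w8 = HIGH  w13 = LOW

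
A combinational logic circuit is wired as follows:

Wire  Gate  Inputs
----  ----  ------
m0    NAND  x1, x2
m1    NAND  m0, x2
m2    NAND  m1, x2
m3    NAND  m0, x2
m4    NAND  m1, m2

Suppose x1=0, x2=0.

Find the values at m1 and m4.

m1 = 1  m4 = 0

m0 = x1 NAND x2 = 0 NAND 0 = 1
m1 = m0 NAND x2 = 1 NAND 0 = 1
m2 = m1 NAND x2 = 1 NAND 0 = 1
m4 = m1 NAND m2 = 1 NAND 1 = 0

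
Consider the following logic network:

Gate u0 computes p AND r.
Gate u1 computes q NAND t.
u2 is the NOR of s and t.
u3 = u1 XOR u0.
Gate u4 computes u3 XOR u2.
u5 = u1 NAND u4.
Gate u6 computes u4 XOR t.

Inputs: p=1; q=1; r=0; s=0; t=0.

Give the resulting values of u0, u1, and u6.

u0 = 0, u1 = 1, u6 = 0

u0 = p AND r = 1 AND 0 = 0
u1 = q NAND t = 1 NAND 0 = 1
u2 = s NOR t = 0 NOR 0 = 1
u3 = u1 XOR u0 = 1 XOR 0 = 1
u4 = u3 XOR u2 = 1 XOR 1 = 0
u6 = u4 XOR t = 0 XOR 0 = 0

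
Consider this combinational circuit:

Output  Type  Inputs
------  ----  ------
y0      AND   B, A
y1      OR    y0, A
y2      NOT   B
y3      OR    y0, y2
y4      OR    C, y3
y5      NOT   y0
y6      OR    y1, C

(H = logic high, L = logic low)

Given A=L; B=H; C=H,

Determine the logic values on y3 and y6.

y3 = L, y6 = H

y0 = B AND A = H AND L = L
y1 = y0 OR A = L OR L = L
y2 = NOT B = NOT H = L
y3 = y0 OR y2 = L OR L = L
y6 = y1 OR C = L OR H = H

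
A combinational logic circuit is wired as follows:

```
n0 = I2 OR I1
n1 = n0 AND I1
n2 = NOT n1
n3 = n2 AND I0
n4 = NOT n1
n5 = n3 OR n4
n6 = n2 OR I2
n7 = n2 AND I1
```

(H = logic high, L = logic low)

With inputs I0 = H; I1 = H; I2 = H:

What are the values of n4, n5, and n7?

n4 = L  n5 = L  n7 = L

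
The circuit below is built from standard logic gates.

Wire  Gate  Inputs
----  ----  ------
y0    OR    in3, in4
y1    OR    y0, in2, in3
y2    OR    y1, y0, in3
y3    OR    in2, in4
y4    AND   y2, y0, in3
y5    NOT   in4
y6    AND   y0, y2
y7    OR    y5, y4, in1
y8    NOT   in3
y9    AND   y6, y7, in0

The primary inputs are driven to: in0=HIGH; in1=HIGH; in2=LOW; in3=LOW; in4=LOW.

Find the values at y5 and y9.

y5 = HIGH  y9 = LOW

y0 = in3 OR in4 = LOW OR LOW = LOW
y1 = y0 OR in2 OR in3 = LOW OR LOW OR LOW = LOW
y2 = y1 OR y0 OR in3 = LOW OR LOW OR LOW = LOW
y4 = y2 AND y0 AND in3 = LOW AND LOW AND LOW = LOW
y5 = NOT in4 = NOT LOW = HIGH
y6 = y0 AND y2 = LOW AND LOW = LOW
y7 = y5 OR y4 OR in1 = HIGH OR LOW OR HIGH = HIGH
y9 = y6 AND y7 AND in0 = LOW AND HIGH AND HIGH = LOW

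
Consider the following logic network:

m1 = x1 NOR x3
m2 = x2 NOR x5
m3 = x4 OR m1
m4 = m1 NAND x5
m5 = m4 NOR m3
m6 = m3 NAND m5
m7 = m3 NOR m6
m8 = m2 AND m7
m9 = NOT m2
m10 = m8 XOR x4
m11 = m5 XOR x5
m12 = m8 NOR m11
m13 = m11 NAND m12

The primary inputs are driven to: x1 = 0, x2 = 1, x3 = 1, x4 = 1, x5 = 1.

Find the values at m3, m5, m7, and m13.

m3 = 1  m5 = 0  m7 = 0  m13 = 1

m1 = x1 NOR x3 = 0 NOR 1 = 0
m2 = x2 NOR x5 = 1 NOR 1 = 0
m3 = x4 OR m1 = 1 OR 0 = 1
m4 = m1 NAND x5 = 0 NAND 1 = 1
m5 = m4 NOR m3 = 1 NOR 1 = 0
m6 = m3 NAND m5 = 1 NAND 0 = 1
m7 = m3 NOR m6 = 1 NOR 1 = 0
m8 = m2 AND m7 = 0 AND 0 = 0
m11 = m5 XOR x5 = 0 XOR 1 = 1
m12 = m8 NOR m11 = 0 NOR 1 = 0
m13 = m11 NAND m12 = 1 NAND 0 = 1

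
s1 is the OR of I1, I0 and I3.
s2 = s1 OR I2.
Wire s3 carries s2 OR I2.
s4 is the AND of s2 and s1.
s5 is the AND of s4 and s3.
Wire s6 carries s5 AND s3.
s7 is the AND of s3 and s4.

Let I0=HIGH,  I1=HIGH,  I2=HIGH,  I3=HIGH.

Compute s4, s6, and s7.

s1 = I1 OR I0 OR I3 = HIGH OR HIGH OR HIGH = HIGH
s2 = s1 OR I2 = HIGH OR HIGH = HIGH
s3 = s2 OR I2 = HIGH OR HIGH = HIGH
s4 = s2 AND s1 = HIGH AND HIGH = HIGH
s5 = s4 AND s3 = HIGH AND HIGH = HIGH
s6 = s5 AND s3 = HIGH AND HIGH = HIGH
s7 = s3 AND s4 = HIGH AND HIGH = HIGH

s4 = HIGH; s6 = HIGH; s7 = HIGH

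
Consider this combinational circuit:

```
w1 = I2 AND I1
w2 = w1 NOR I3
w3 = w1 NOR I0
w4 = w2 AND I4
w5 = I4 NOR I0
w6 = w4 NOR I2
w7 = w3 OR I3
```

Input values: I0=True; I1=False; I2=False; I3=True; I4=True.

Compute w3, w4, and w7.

w1 = I2 AND I1 = False AND False = False
w2 = w1 NOR I3 = False NOR True = False
w3 = w1 NOR I0 = False NOR True = False
w4 = w2 AND I4 = False AND True = False
w7 = w3 OR I3 = False OR True = True

w3 = False  w4 = False  w7 = True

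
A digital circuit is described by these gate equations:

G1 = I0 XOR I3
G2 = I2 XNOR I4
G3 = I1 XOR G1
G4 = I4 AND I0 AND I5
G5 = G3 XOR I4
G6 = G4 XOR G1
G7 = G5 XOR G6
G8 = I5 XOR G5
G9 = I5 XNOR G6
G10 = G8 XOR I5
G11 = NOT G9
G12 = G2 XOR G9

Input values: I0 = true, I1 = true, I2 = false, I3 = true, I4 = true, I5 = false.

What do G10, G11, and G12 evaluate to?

G10 = false, G11 = false, G12 = true

G1 = I0 XOR I3 = true XOR true = false
G2 = I2 XNOR I4 = false XNOR true = false
G3 = I1 XOR G1 = true XOR false = true
G4 = I4 AND I0 AND I5 = true AND true AND false = false
G5 = G3 XOR I4 = true XOR true = false
G6 = G4 XOR G1 = false XOR false = false
G8 = I5 XOR G5 = false XOR false = false
G9 = I5 XNOR G6 = false XNOR false = true
G10 = G8 XOR I5 = false XOR false = false
G11 = NOT G9 = NOT true = false
G12 = G2 XOR G9 = false XOR true = true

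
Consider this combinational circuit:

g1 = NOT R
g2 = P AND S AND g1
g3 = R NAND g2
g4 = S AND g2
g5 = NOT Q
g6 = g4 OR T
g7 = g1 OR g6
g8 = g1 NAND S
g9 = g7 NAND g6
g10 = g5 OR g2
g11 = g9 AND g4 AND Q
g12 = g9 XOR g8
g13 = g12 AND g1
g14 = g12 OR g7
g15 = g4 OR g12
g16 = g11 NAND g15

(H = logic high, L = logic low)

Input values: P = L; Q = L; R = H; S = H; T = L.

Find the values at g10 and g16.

g1 = NOT R = NOT H = L
g2 = P AND S AND g1 = L AND H AND L = L
g4 = S AND g2 = H AND L = L
g5 = NOT Q = NOT L = H
g6 = g4 OR T = L OR L = L
g7 = g1 OR g6 = L OR L = L
g8 = g1 NAND S = L NAND H = H
g9 = g7 NAND g6 = L NAND L = H
g10 = g5 OR g2 = H OR L = H
g11 = g9 AND g4 AND Q = H AND L AND L = L
g12 = g9 XOR g8 = H XOR H = L
g15 = g4 OR g12 = L OR L = L
g16 = g11 NAND g15 = L NAND L = H

g10 = H, g16 = H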